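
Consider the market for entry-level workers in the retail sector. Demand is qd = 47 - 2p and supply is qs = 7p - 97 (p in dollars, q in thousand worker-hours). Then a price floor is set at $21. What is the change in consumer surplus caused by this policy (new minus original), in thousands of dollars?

-50

In a free market, 47 - 2p = 7p - 97 gives the equilibrium p* = 16, q* = 15.
Since 21 > 16, the floor is binding.
At p = 21: qd = 47 - 2·21 = 5 and qs = 7·21 - 97 = 50.
Consumer surplus without the control is ½ · (23.5 - 16) · 15 = 56.25.
With the floor, consumers buy 5 units at 21, so CS = ½ · (23.5 - 21) · 5 = 6.25.
Change in consumer surplus = 6.25 - 56.25 = -50.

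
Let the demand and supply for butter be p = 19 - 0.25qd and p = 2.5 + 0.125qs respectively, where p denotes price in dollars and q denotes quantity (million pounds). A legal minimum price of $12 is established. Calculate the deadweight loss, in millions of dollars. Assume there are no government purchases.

48

Rearranging demand gives qd = 76 - 4p; rearranging supply gives qs = 8p - 20. Setting quantity demanded equal to quantity supplied, 76 - 4p = 8p - 20, gives p* = 8 and q* = 44.
Since 12 > 8, the floor is binding.
At p = 12: qd = 76 - 4·12 = 28 and qs = 8·12 - 20 = 76.
Quantity traded falls to 28. At q = 28 the demand price is (76 - 28)/4 = 12 and the supply price is (20 + 28)/8 = 6.
Deadweight loss = ½ · (12 - 6) · (44 - 28) = ½ · 6 · 16 = 48.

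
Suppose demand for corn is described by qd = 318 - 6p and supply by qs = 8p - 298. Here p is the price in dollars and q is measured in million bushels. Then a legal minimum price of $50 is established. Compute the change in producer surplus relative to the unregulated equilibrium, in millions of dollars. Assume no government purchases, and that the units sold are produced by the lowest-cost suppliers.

Equilibrium: 318 - 6p = 8p - 298, so 616 = 14p and p* = 44, q* = 54.
Since 50 > 44, the floor is binding.
At p = 50: qd = 318 - 6·50 = 18 and qs = 8·50 - 298 = 102.
Producer surplus without the control is ½ · (44 - 37.25) · 54 = 182.25.
With the floor, 18 units are sold at 50. The supply price at q = 18 is 39.5, so PS = ½ · [(50 - 37.25) + (50 - 39.5)] · 18 = 209.25.
Change in producer surplus = 209.25 - 182.25 = 27.

27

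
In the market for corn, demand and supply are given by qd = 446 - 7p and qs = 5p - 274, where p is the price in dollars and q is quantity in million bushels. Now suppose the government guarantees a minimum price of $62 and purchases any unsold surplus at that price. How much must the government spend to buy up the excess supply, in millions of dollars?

1488

Without the control the market clears where 446 - 7p = 5p - 274, i.e. p* = 60 and q* = 26.
Since 62 > 60, the floor is binding.
At p = 62: qd = 446 - 7·62 = 12 and qs = 5·62 - 274 = 36.
Surplus = qs - qd = 24.
Government expenditure = surplus × support price = 24 × 62 = 1488.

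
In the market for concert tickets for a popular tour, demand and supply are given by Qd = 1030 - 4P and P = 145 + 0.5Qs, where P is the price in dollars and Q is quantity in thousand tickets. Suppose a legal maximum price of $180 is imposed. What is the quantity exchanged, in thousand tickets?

70

Rearranging supply gives Qs = 2P - 290. Equilibrium: 1030 - 4P = 2P - 290, so 1320 = 6P and P* = 220, Q* = 150.
The ceiling of 180 is below the equilibrium price 220, so it binds.
At P = 180: Qd = 1030 - 4·180 = 310 and Qs = 2·180 - 290 = 70.
The quantity actually transacted is the short side, supply: 70.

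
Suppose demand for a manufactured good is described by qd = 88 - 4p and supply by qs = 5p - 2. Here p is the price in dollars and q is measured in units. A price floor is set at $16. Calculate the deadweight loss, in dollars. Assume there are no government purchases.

Setting quantity demanded equal to quantity supplied, 88 - 4p = 5p - 2, gives p* = 10 and q* = 48.
The floor of 16 is above the equilibrium price 10, so it binds.
At p = 16: qd = 88 - 4·16 = 24 and qs = 5·16 - 2 = 78.
Quantity traded falls to 24. At q = 24 the demand price is (88 - 24)/4 = 16 and the supply price is (2 + 24)/5 = 5.2.
Deadweight loss = ½ · (16 - 5.2) · (48 - 24) = ½ · 10.8 · 24 = 129.6.

129.6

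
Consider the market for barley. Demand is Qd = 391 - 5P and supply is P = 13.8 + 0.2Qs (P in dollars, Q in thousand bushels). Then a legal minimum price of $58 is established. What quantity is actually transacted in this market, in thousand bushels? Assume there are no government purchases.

Rearranging supply gives Qs = 5P - 69. In a free market, 391 - 5P = 5P - 69 gives the equilibrium P* = 46, Q* = 161.
Because the floor (58) lies above the market-clearing price, it is binding.
At P = 58: Qd = 391 - 5·58 = 101 and Qs = 5·58 - 69 = 221.
The quantity actually transacted is the short side, demand: 101.

101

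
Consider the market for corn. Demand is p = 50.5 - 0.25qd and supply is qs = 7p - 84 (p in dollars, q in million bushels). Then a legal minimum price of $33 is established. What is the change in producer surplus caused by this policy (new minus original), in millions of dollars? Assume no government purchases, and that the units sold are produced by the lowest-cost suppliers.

434

Rearranging demand gives qd = 202 - 4p. In a free market, 202 - 4p = 7p - 84 gives the equilibrium p* = 26, q* = 98.
Since 33 > 26, the floor is binding.
At p = 33: qd = 202 - 4·33 = 70 and qs = 7·33 - 84 = 147.
Producer surplus without the control is ½ · (26 - 12) · 98 = 686.
With the floor, 70 units are sold at 33. The supply price at q = 70 is 22, so PS = ½ · [(33 - 12) + (33 - 22)] · 70 = 1120.
Change in producer surplus = 1120 - 686 = 434.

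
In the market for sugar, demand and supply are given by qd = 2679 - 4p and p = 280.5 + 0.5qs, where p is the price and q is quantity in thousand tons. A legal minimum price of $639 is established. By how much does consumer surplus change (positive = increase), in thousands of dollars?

Rearranging supply gives qs = 2p - 561. Without the control the market clears where 2679 - 4p = 2p - 561, i.e. p* = 540 and q* = 519.
Because the floor (639) lies above the market-clearing price, it is binding.
At p = 639: qd = 2679 - 4·639 = 123 and qs = 2·639 - 561 = 717.
Consumer surplus without the control is ½ · (669.75 - 540) · 519 = 33670.125.
With the floor, consumers buy 123 units at 639, so CS = ½ · (669.75 - 639) · 123 = 1891.125.
Change in consumer surplus = 1891.125 - 33670.125 = -31779.

-31779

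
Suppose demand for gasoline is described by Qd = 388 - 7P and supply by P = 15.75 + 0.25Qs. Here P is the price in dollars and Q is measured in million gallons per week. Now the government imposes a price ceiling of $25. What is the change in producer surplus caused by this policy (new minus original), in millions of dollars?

-1104

Rearranging supply gives Qs = 4P - 63. Setting quantity demanded equal to quantity supplied, 388 - 7P = 4P - 63, gives P* = 41 and Q* = 101.
Since 25 < 41, the ceiling is binding.
At P = 25: Qd = 388 - 7·25 = 213 and Qs = 4·25 - 63 = 37.
Producer surplus without the control is ½ · (41 - 15.75) · 101 = 1275.125.
With the ceiling, producers sell 37 units at 25, so PS = ½ · (25 - 15.75) · 37 = 171.125.
Change in producer surplus = 171.125 - 1275.125 = -1104.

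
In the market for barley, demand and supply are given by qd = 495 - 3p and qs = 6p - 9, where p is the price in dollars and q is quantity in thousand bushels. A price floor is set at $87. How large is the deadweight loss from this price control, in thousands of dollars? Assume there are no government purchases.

2162.25

Setting quantity demanded equal to quantity supplied, 495 - 3p = 6p - 9, gives p* = 56 and q* = 327.
Because the floor (87) lies above the market-clearing price, it is binding.
At p = 87: qd = 495 - 3·87 = 234 and qs = 6·87 - 9 = 513.
Quantity traded falls to 234. At q = 234 the demand price is (495 - 234)/3 = 87 and the supply price is (9 + 234)/6 = 40.5.
Deadweight loss = ½ · (87 - 40.5) · (327 - 234) = ½ · 46.5 · 93 = 2162.25.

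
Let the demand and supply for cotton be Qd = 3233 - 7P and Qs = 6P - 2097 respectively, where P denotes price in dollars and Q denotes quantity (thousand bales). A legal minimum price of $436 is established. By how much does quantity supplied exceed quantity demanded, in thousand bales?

Setting quantity demanded equal to quantity supplied, 3233 - 7P = 6P - 2097, gives P* = 410 and Q* = 363.
Since 436 > 410, the floor is binding.
At P = 436: Qd = 3233 - 7·436 = 181 and Qs = 6·436 - 2097 = 519.
Surplus = Qs - Qd = 519 - 181 = 338.

338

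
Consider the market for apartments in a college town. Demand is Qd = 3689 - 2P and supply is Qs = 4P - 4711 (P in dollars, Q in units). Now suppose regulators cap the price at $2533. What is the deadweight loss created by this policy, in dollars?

Without the control the market clears where 3689 - 2P = 4P - 4711, i.e. P* = 1400 and Q* = 889.
The ceiling of 2533 is above the equilibrium price 1400, so it is not binding; the market clears at P* = 1400, Q* = 889.
Since the control does not bind, no trades are prevented and deadweight loss is zero.

0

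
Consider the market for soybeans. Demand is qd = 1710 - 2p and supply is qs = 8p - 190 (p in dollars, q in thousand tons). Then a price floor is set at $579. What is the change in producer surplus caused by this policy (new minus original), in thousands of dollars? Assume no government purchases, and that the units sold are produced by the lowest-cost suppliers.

176897.75

Equilibrium: 1710 - 2p = 8p - 190, so 1900 = 10p and p* = 190, q* = 1330.
The floor of 579 is above the equilibrium price 190, so it binds.
At p = 579: qd = 1710 - 2·579 = 552 and qs = 8·579 - 190 = 4442.
Producer surplus without the control is ½ · (190 - 23.75) · 1330 = 110556.25.
With the floor, 552 units are sold at 579. The supply price at q = 552 is 92.75, so PS = ½ · [(579 - 23.75) + (579 - 92.75)] · 552 = 287454.
Change in producer surplus = 287454 - 110556.25 = 176897.75.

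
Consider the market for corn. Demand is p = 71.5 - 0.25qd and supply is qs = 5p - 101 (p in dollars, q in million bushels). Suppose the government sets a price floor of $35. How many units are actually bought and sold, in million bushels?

Rearranging demand gives qd = 286 - 4p. Equilibrium: 286 - 4p = 5p - 101, so 387 = 9p and p* = 43, q* = 114.
Since 35 is below p* = 43, the floor does not bind and the free-market outcome prevails.

114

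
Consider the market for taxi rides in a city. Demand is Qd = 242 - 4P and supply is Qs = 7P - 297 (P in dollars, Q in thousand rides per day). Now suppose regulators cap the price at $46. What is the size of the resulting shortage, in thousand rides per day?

In a free market, 242 - 4P = 7P - 297 gives the equilibrium P* = 49, Q* = 46.
Because the ceiling (46) lies below the market-clearing price, it is binding.
At P = 46: Qd = 242 - 4·46 = 58 and Qs = 7·46 - 297 = 25.
Shortage = Qd - Qs = 58 - 25 = 33.

33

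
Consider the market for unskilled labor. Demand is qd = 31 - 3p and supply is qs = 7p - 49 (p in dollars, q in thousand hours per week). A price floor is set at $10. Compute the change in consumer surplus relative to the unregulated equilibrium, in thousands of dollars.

-8

In a free market, 31 - 3p = 7p - 49 gives the equilibrium p* = 8, q* = 7.
The floor of 10 is above the equilibrium price 8, so it binds.
At p = 10: qd = 31 - 3·10 = 1 and qs = 7·10 - 49 = 21.
Consumer surplus without the control is ½ · (31/3 - 8) · 7 = 49/6.
With the floor, consumers buy 1 units at 10, so CS = ½ · (31/3 - 10) · 1 = 1/6.
Change in consumer surplus = 1/6 - 49/6 = -8.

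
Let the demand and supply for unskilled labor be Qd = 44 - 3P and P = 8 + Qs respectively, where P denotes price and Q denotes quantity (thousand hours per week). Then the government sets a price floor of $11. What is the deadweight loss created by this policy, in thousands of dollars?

Rearranging supply gives Qs = P - 8. Setting quantity demanded equal to quantity supplied, 44 - 3P = P - 8, gives P* = 13 and Q* = 5.
The floor of 11 is below the equilibrium price 13, so it is not binding; the market clears at P* = 13, Q* = 5.
Since the control does not bind, no trades are prevented and deadweight loss is zero.

0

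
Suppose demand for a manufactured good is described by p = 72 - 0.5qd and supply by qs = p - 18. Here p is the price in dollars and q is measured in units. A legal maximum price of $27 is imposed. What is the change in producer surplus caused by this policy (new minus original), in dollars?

Rearranging demand gives qd = 144 - 2p. Equilibrium: 144 - 2p = p - 18, so 162 = 3p and p* = 54, q* = 36.
Because the ceiling (27) lies below the market-clearing price, it is binding.
At p = 27: qd = 144 - 2·27 = 90 and qs = 27 - 18 = 9.
Producer surplus without the control is ½ · (54 - 18) · 36 = 648.
With the ceiling, producers sell 9 units at 27, so PS = ½ · (27 - 18) · 9 = 40.5.
Change in producer surplus = 40.5 - 648 = -607.5.

-607.5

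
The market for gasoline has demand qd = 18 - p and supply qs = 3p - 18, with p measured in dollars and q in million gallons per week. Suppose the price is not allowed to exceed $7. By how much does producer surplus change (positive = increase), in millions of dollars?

-12

Setting quantity demanded equal to quantity supplied, 18 - p = 3p - 18, gives p* = 9 and q* = 9.
The ceiling of 7 is below the equilibrium price 9, so it binds.
At p = 7: qd = 18 - 7 = 11 and qs = 3·7 - 18 = 3.
Producer surplus without the control is ½ · (9 - 6) · 9 = 13.5.
With the ceiling, producers sell 3 units at 7, so PS = ½ · (7 - 6) · 3 = 1.5.
Change in producer surplus = 1.5 - 13.5 = -12.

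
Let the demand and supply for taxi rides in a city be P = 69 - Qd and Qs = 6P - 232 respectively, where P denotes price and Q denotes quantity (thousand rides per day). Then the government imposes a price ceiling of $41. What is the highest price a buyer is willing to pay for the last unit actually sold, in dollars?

55

Rearranging demand gives Qd = 69 - P. Setting quantity demanded equal to quantity supplied, 69 - P = 6P - 232, gives P* = 43 and Q* = 26.
Since 41 < 43, the ceiling is binding.
At P = 41: Qd = 69 - 41 = 28 and Qs = 6·41 - 232 = 14.
Only 14 units reach the market. On the demand curve, the marginal buyer's willingness to pay at Q = 14 is (69 - 14) = 55.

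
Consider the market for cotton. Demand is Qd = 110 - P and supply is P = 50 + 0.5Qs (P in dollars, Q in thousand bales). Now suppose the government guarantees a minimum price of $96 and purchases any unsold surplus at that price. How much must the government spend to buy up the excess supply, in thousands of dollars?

7488

Rearranging supply gives Qs = 2P - 100. Without the control the market clears where 110 - P = 2P - 100, i.e. P* = 70 and Q* = 40.
Since 96 > 70, the floor is binding.
At P = 96: Qd = 110 - 96 = 14 and Qs = 2·96 - 100 = 92.
Surplus = Qs - Qd = 78.
Government expenditure = surplus × support price = 78 × 96 = 7488.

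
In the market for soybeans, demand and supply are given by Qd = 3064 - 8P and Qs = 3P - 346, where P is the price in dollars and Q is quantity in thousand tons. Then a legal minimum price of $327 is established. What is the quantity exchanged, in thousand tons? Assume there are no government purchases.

448

Equilibrium: 3064 - 8P = 3P - 346, so 3410 = 11P and P* = 310, Q* = 584.
Because the floor (327) lies above the market-clearing price, it is binding.
At P = 327: Qd = 3064 - 8·327 = 448 and Qs = 3·327 - 346 = 635.
The quantity actually transacted is the short side, demand: 448.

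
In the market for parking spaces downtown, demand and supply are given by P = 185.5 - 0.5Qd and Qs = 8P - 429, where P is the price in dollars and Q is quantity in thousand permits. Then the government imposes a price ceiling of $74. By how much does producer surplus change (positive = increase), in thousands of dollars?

Rearranging demand gives Qd = 371 - 2P. Without the control the market clears where 371 - 2P = 8P - 429, i.e. P* = 80 and Q* = 211.
Since 74 < 80, the ceiling is binding.
At P = 74: Qd = 371 - 2·74 = 223 and Qs = 8·74 - 429 = 163.
Producer surplus without the control is ½ · (80 - 53.625) · 211 = 2782.5625.
With the ceiling, producers sell 163 units at 74, so PS = ½ · (74 - 53.625) · 163 = 1660.5625.
Change in producer surplus = 1660.5625 - 2782.5625 = -1122.

-1122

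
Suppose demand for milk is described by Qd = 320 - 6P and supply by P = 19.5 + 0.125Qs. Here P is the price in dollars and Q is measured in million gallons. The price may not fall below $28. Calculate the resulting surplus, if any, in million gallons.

Rearranging supply gives Qs = 8P - 156. In a free market, 320 - 6P = 8P - 156 gives the equilibrium P* = 34, Q* = 116.
The floor of 28 is below the equilibrium price 34, so it is not binding; the market clears at P* = 34, Q* = 116.
Since the control does not bind, there is no surplus.

0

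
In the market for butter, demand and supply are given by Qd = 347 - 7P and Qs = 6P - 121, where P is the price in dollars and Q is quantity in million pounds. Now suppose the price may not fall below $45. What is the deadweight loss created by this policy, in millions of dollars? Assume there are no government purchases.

614.25

Equilibrium: 347 - 7P = 6P - 121, so 468 = 13P and P* = 36, Q* = 95.
Since 45 > 36, the floor is binding.
At P = 45: Qd = 347 - 7·45 = 32 and Qs = 6·45 - 121 = 149.
Quantity traded falls to 32. At Q = 32 the demand price is (347 - 32)/7 = 45 and the supply price is (121 + 32)/6 = 25.5.
Deadweight loss = ½ · (45 - 25.5) · (95 - 32) = ½ · 19.5 · 63 = 614.25.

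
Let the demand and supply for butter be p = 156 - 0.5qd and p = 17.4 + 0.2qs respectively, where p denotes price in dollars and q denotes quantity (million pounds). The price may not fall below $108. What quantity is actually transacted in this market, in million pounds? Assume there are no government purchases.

Rearranging demand gives qd = 312 - 2p; rearranging supply gives qs = 5p - 87. Without the control the market clears where 312 - 2p = 5p - 87, i.e. p* = 57 and q* = 198.
Because the floor (108) lies above the market-clearing price, it is binding.
At p = 108: qd = 312 - 2·108 = 96 and qs = 5·108 - 87 = 453.
The quantity actually transacted is the short side, demand: 96.

96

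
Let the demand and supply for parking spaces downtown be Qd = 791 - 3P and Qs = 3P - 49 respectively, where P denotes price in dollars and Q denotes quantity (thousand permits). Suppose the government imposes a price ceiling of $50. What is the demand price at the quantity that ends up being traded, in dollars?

Equilibrium: 791 - 3P = 3P - 49, so 840 = 6P and P* = 140, Q* = 371.
Because the ceiling (50) lies below the market-clearing price, it is binding.
At P = 50: Qd = 791 - 3·50 = 641 and Qs = 3·50 - 49 = 101.
Only 101 units reach the market. On the demand curve, the marginal buyer's willingness to pay at Q = 101 is (791 - 101)/3 = 230.

230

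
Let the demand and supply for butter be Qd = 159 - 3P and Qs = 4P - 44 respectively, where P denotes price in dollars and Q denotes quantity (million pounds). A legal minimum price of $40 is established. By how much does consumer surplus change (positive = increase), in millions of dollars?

-610.5

In a free market, 159 - 3P = 4P - 44 gives the equilibrium P* = 29, Q* = 72.
Because the floor (40) lies above the market-clearing price, it is binding.
At P = 40: Qd = 159 - 3·40 = 39 and Qs = 4·40 - 44 = 116.
Consumer surplus without the control is ½ · (53 - 29) · 72 = 864.
With the floor, consumers buy 39 units at 40, so CS = ½ · (53 - 40) · 39 = 253.5.
Change in consumer surplus = 253.5 - 864 = -610.5.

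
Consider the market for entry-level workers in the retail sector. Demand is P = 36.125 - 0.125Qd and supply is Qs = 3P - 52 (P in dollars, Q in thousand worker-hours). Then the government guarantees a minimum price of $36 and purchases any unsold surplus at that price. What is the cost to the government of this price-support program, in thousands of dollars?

Rearranging demand gives Qd = 289 - 8P. Setting quantity demanded equal to quantity supplied, 289 - 8P = 3P - 52, gives P* = 31 and Q* = 41.
Since 36 > 31, the floor is binding.
At P = 36: Qd = 289 - 8·36 = 1 and Qs = 3·36 - 52 = 56.
Surplus = Qs - Qd = 55.
Government expenditure = surplus × support price = 55 × 36 = 1980.

1980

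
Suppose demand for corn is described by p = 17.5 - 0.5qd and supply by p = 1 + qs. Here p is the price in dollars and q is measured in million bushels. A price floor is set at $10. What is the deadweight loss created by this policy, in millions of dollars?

Rearranging demand gives qd = 35 - 2p; rearranging supply gives qs = p - 1. Without the control the market clears where 35 - 2p = p - 1, i.e. p* = 12 and q* = 11.
The floor of 10 is below the equilibrium price 12, so it is not binding; the market clears at p* = 12, q* = 11.
Since the control does not bind, no trades are prevented and deadweight loss is zero.

0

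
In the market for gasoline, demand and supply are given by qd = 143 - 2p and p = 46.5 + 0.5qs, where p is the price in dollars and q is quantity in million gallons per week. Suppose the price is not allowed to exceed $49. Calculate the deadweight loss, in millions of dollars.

Rearranging supply gives qs = 2p - 93. Equilibrium: 143 - 2p = 2p - 93, so 236 = 4p and p* = 59, q* = 25.
The ceiling of 49 is below the equilibrium price 59, so it binds.
At p = 49: qd = 143 - 2·49 = 45 and qs = 2·49 - 93 = 5.
Quantity traded falls to 5. At q = 5 the demand price is (143 - 5)/2 = 69 and the supply price is (93 + 5)/2 = 49.
Deadweight loss = ½ · (69 - 49) · (25 - 5) = ½ · 20 · 20 = 200.

200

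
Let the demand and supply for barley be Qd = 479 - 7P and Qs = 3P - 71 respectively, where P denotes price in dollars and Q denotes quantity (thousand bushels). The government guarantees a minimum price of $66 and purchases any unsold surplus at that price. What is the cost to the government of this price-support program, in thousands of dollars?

Without the control the market clears where 479 - 7P = 3P - 71, i.e. P* = 55 and Q* = 94.
Because the floor (66) lies above the market-clearing price, it is binding.
At P = 66: Qd = 479 - 7·66 = 17 and Qs = 3·66 - 71 = 127.
Surplus = Qs - Qd = 110.
Government expenditure = surplus × support price = 110 × 66 = 7260.

7260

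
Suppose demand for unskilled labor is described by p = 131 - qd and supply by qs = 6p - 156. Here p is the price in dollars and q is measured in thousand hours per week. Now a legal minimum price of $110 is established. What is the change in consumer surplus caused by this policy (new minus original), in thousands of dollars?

Rearranging demand gives qd = 131 - p. Without the control the market clears where 131 - p = 6p - 156, i.e. p* = 41 and q* = 90.
The floor of 110 is above the equilibrium price 41, so it binds.
At p = 110: qd = 131 - 110 = 21 and qs = 6·110 - 156 = 504.
Consumer surplus without the control is ½ · (131 - 41) · 90 = 4050.
With the floor, consumers buy 21 units at 110, so CS = ½ · (131 - 110) · 21 = 220.5.
Change in consumer surplus = 220.5 - 4050 = -3829.5.

-3829.5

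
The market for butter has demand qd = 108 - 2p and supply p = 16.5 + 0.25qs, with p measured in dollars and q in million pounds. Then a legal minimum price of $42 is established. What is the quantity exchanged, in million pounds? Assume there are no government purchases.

Rearranging supply gives qs = 4p - 66. Without the control the market clears where 108 - 2p = 4p - 66, i.e. p* = 29 and q* = 50.
Because the floor (42) lies above the market-clearing price, it is binding.
At p = 42: qd = 108 - 2·42 = 24 and qs = 4·42 - 66 = 102.
The quantity actually transacted is the short side, demand: 24.

24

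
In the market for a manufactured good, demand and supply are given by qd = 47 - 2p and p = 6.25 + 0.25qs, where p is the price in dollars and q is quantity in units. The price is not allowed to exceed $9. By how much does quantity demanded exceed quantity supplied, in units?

Rearranging supply gives qs = 4p - 25. Equilibrium: 47 - 2p = 4p - 25, so 72 = 6p and p* = 12, q* = 23.
The ceiling of 9 is below the equilibrium price 12, so it binds.
At p = 9: qd = 47 - 2·9 = 29 and qs = 4·9 - 25 = 11.
Shortage = qd - qs = 29 - 11 = 18.

18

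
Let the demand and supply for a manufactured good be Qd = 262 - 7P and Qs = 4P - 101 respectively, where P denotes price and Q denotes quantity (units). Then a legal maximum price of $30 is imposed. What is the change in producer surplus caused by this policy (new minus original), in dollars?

Setting quantity demanded equal to quantity supplied, 262 - 7P = 4P - 101, gives P* = 33 and Q* = 31.
Since 30 < 33, the ceiling is binding.
At P = 30: Qd = 262 - 7·30 = 52 and Qs = 4·30 - 101 = 19.
Producer surplus without the control is ½ · (33 - 25.25) · 31 = 120.125.
With the ceiling, producers sell 19 units at 30, so PS = ½ · (30 - 25.25) · 19 = 45.125.
Change in producer surplus = 45.125 - 120.125 = -75.

-75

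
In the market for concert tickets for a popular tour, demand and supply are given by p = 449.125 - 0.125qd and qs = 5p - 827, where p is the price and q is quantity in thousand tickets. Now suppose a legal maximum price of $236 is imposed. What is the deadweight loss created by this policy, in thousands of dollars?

Rearranging demand gives qd = 3593 - 8p. Equilibrium: 3593 - 8p = 5p - 827, so 4420 = 13p and p* = 340, q* = 873.
Because the ceiling (236) lies below the market-clearing price, it is binding.
At p = 236: qd = 3593 - 8·236 = 1705 and qs = 5·236 - 827 = 353.
Quantity traded falls to 353. At q = 353 the demand price is (3593 - 353)/8 = 405 and the supply price is (827 + 353)/5 = 236.
Deadweight loss = ½ · (405 - 236) · (873 - 353) = ½ · 169 · 520 = 43940.

43940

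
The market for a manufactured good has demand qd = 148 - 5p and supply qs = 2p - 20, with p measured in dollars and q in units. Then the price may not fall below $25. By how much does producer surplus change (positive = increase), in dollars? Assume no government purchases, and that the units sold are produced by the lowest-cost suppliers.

In a free market, 148 - 5p = 2p - 20 gives the equilibrium p* = 24, q* = 28.
Because the floor (25) lies above the market-clearing price, it is binding.
At p = 25: qd = 148 - 5·25 = 23 and qs = 2·25 - 20 = 30.
Producer surplus without the control is ½ · (24 - 10) · 28 = 196.
With the floor, 23 units are sold at 25. The supply price at q = 23 is 21.5, so PS = ½ · [(25 - 10) + (25 - 21.5)] · 23 = 212.75.
Change in producer surplus = 212.75 - 196 = 16.75.

16.75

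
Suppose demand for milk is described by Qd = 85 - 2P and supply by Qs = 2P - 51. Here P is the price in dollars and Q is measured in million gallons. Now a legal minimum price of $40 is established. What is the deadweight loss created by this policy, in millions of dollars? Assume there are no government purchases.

Equilibrium: 85 - 2P = 2P - 51, so 136 = 4P and P* = 34, Q* = 17.
Because the floor (40) lies above the market-clearing price, it is binding.
At P = 40: Qd = 85 - 2·40 = 5 and Qs = 2·40 - 51 = 29.
Quantity traded falls to 5. At Q = 5 the demand price is (85 - 5)/2 = 40 and the supply price is (51 + 5)/2 = 28.
Deadweight loss = ½ · (40 - 28) · (17 - 5) = ½ · 12 · 12 = 72.

72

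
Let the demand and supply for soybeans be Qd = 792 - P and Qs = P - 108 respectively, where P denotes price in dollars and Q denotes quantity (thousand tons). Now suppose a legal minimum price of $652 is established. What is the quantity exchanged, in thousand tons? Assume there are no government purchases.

140

Setting quantity demanded equal to quantity supplied, 792 - P = P - 108, gives P* = 450 and Q* = 342.
The floor of 652 is above the equilibrium price 450, so it binds.
At P = 652: Qd = 792 - 652 = 140 and Qs = 652 - 108 = 544.
The quantity actually transacted is the short side, demand: 140.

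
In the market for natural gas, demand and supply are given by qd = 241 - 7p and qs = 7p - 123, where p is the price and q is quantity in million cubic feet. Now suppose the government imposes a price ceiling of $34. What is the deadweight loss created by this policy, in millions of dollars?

0

Equilibrium: 241 - 7p = 7p - 123, so 364 = 14p and p* = 26, q* = 59.
The ceiling of 34 is above the equilibrium price 26, so it is not binding; the market clears at p* = 26, q* = 59.
Since the control does not bind, no trades are prevented and deadweight loss is zero.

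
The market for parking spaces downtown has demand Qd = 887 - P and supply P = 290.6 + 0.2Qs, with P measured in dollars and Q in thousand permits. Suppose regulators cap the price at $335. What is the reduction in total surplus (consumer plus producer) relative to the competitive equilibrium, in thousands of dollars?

Rearranging supply gives Qs = 5P - 1453. Without the control the market clears where 887 - P = 5P - 1453, i.e. P* = 390 and Q* = 497.
The ceiling of 335 is below the equilibrium price 390, so it binds.
At P = 335: Qd = 887 - 335 = 552 and Qs = 5·335 - 1453 = 222.
Quantity traded falls to 222. At Q = 222 the demand price is 887 - 222 = 665 and the supply price is (1453 + 222)/5 = 335.
Deadweight loss = ½ · (665 - 335) · (497 - 222) = ½ · 330 · 275 = 45375.

45375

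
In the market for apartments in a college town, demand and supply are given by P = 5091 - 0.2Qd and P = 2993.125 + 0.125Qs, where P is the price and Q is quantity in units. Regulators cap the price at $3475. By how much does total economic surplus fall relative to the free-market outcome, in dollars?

1098500

Rearranging demand gives Qd = 25455 - 5P; rearranging supply gives Qs = 8P - 23945. In a free market, 25455 - 5P = 8P - 23945 gives the equilibrium P* = 3800, Q* = 6455.
Because the ceiling (3475) lies below the market-clearing price, it is binding.
At P = 3475: Qd = 25455 - 5·3475 = 8080 and Qs = 8·3475 - 23945 = 3855.
Quantity traded falls to 3855. At Q = 3855 the demand price is (25455 - 3855)/5 = 4320 and the supply price is (23945 + 3855)/8 = 3475.
Deadweight loss = ½ · (4320 - 3475) · (6455 - 3855) = ½ · 845 · 2600 = 1098500.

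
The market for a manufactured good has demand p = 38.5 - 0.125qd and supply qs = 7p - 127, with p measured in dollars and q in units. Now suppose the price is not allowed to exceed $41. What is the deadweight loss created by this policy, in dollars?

Rearranging demand gives qd = 308 - 8p. In a free market, 308 - 8p = 7p - 127 gives the equilibrium p* = 29, q* = 76.
The ceiling of 41 is above the equilibrium price 29, so it is not binding; the market clears at p* = 29, q* = 76.
Since the control does not bind, no trades are prevented and deadweight loss is zero.

0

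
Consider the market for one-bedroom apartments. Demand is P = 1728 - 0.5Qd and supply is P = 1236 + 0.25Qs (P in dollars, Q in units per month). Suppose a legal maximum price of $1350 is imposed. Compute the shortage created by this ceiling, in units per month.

Rearranging demand gives Qd = 3456 - 2P; rearranging supply gives Qs = 4P - 4944. In a free market, 3456 - 2P = 4P - 4944 gives the equilibrium P* = 1400, Q* = 656.
Because the ceiling (1350) lies below the market-clearing price, it is binding.
At P = 1350: Qd = 3456 - 2·1350 = 756 and Qs = 4·1350 - 4944 = 456.
Shortage = Qd - Qs = 756 - 456 = 300.

300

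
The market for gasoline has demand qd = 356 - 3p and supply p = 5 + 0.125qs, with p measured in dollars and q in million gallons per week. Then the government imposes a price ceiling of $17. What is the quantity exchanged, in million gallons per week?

Rearranging supply gives qs = 8p - 40. Equilibrium: 356 - 3p = 8p - 40, so 396 = 11p and p* = 36, q* = 248.
Because the ceiling (17) lies below the market-clearing price, it is binding.
At p = 17: qd = 356 - 3·17 = 305 and qs = 8·17 - 40 = 96.
The quantity actually transacted is the short side, supply: 96.

96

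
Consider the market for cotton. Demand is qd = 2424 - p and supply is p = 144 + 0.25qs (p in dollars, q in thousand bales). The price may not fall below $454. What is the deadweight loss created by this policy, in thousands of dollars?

0

Rearranging supply gives qs = 4p - 576. Equilibrium: 2424 - p = 4p - 576, so 3000 = 5p and p* = 600, q* = 1824.
Since 454 is below p* = 600, the floor does not bind and the free-market outcome prevails.
Since the control does not bind, no trades are prevented and deadweight loss is zero.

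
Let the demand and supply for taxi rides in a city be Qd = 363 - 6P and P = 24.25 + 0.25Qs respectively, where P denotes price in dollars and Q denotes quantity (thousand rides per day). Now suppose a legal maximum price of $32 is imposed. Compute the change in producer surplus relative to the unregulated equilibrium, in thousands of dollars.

Rearranging supply gives Qs = 4P - 97. Equilibrium: 363 - 6P = 4P - 97, so 460 = 10P and P* = 46, Q* = 87.
Since 32 < 46, the ceiling is binding.
At P = 32: Qd = 363 - 6·32 = 171 and Qs = 4·32 - 97 = 31.
Producer surplus without the control is ½ · (46 - 24.25) · 87 = 946.125.
With the ceiling, producers sell 31 units at 32, so PS = ½ · (32 - 24.25) · 31 = 120.125.
Change in producer surplus = 120.125 - 946.125 = -826.

-826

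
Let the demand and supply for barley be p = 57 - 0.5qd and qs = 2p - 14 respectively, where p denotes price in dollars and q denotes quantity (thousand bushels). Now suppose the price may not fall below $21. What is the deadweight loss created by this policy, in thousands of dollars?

Rearranging demand gives qd = 114 - 2p. Equilibrium: 114 - 2p = 2p - 14, so 128 = 4p and p* = 32, q* = 50.
Since 21 is below p* = 32, the floor does not bind and the free-market outcome prevails.
Since the control does not bind, no trades are prevented and deadweight loss is zero.

0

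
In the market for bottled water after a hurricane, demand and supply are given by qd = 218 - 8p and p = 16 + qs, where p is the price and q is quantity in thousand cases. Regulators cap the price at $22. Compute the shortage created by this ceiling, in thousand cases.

Rearranging supply gives qs = p - 16. Setting quantity demanded equal to quantity supplied, 218 - 8p = p - 16, gives p* = 26 and q* = 10.
Since 22 < 26, the ceiling is binding.
At p = 22: qd = 218 - 8·22 = 42 and qs = 22 - 16 = 6.
Shortage = qd - qs = 42 - 6 = 36.

36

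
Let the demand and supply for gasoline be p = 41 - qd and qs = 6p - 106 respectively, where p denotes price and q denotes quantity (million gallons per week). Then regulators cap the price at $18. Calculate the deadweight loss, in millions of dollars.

189

Rearranging demand gives qd = 41 - p. Equilibrium: 41 - p = 6p - 106, so 147 = 7p and p* = 21, q* = 20.
Since 18 < 21, the ceiling is binding.
At p = 18: qd = 41 - 18 = 23 and qs = 6·18 - 106 = 2.
Quantity traded falls to 2. At q = 2 the demand price is 41 - 2 = 39 and the supply price is (106 + 2)/6 = 18.
Deadweight loss = ½ · (39 - 18) · (20 - 2) = ½ · 21 · 18 = 189.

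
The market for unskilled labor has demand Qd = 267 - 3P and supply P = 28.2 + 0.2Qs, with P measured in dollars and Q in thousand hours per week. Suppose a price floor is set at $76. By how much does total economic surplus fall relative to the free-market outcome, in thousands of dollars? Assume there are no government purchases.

Rearranging supply gives Qs = 5P - 141. Setting quantity demanded equal to quantity supplied, 267 - 3P = 5P - 141, gives P* = 51 and Q* = 114.
Because the floor (76) lies above the market-clearing price, it is binding.
At P = 76: Qd = 267 - 3·76 = 39 and Qs = 5·76 - 141 = 239.
Quantity traded falls to 39. At Q = 39 the demand price is (267 - 39)/3 = 76 and the supply price is (141 + 39)/5 = 36.
Deadweight loss = ½ · (76 - 36) · (114 - 39) = ½ · 40 · 75 = 1500.

1500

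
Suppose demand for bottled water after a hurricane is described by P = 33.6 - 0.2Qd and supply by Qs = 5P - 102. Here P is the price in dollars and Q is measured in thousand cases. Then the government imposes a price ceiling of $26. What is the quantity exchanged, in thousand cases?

Rearranging demand gives Qd = 168 - 5P. Setting quantity demanded equal to quantity supplied, 168 - 5P = 5P - 102, gives P* = 27 and Q* = 33.
The ceiling of 26 is below the equilibrium price 27, so it binds.
At P = 26: Qd = 168 - 5·26 = 38 and Qs = 5·26 - 102 = 28.
The quantity actually transacted is the short side, supply: 28.

28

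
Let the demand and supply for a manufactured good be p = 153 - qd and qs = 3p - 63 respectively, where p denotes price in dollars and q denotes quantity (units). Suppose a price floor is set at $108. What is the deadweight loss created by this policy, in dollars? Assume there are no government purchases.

1944

Rearranging demand gives qd = 153 - p. Equilibrium: 153 - p = 3p - 63, so 216 = 4p and p* = 54, q* = 99.
Because the floor (108) lies above the market-clearing price, it is binding.
At p = 108: qd = 153 - 108 = 45 and qs = 3·108 - 63 = 261.
Quantity traded falls to 45. At q = 45 the demand price is 153 - 45 = 108 and the supply price is (63 + 45)/3 = 36.
Deadweight loss = ½ · (108 - 36) · (99 - 45) = ½ · 72 · 54 = 1944.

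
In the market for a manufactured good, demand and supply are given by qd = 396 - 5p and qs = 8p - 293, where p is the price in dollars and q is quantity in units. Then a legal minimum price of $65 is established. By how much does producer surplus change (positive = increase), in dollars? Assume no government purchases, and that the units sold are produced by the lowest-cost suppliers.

627

Setting quantity demanded equal to quantity supplied, 396 - 5p = 8p - 293, gives p* = 53 and q* = 131.
Since 65 > 53, the floor is binding.
At p = 65: qd = 396 - 5·65 = 71 and qs = 8·65 - 293 = 227.
Producer surplus without the control is ½ · (53 - 36.625) · 131 = 1072.5625.
With the floor, 71 units are sold at 65. The supply price at q = 71 is 45.5, so PS = ½ · [(65 - 36.625) + (65 - 45.5)] · 71 = 1699.5625.
Change in producer surplus = 1699.5625 - 1072.5625 = 627.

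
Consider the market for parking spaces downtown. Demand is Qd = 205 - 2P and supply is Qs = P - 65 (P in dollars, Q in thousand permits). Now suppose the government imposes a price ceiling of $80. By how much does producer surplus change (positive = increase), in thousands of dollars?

-200

Equilibrium: 205 - 2P = P - 65, so 270 = 3P and P* = 90, Q* = 25.
The ceiling of 80 is below the equilibrium price 90, so it binds.
At P = 80: Qd = 205 - 2·80 = 45 and Qs = 80 - 65 = 15.
Producer surplus without the control is ½ · (90 - 65) · 25 = 312.5.
With the ceiling, producers sell 15 units at 80, so PS = ½ · (80 - 65) · 15 = 112.5.
Change in producer surplus = 112.5 - 312.5 = -200.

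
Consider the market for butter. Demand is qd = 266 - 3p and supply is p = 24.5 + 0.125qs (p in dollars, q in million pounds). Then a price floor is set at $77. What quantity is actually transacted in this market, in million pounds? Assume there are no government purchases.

35

Rearranging supply gives qs = 8p - 196. Without the control the market clears where 266 - 3p = 8p - 196, i.e. p* = 42 and q* = 140.
Because the floor (77) lies above the market-clearing price, it is binding.
At p = 77: qd = 266 - 3·77 = 35 and qs = 8·77 - 196 = 420.
The quantity actually transacted is the short side, demand: 35.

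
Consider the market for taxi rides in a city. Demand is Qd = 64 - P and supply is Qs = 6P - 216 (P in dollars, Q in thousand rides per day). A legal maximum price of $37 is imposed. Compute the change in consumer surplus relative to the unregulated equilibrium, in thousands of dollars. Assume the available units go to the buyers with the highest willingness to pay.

Without the control the market clears where 64 - P = 6P - 216, i.e. P* = 40 and Q* = 24.
Because the ceiling (37) lies below the market-clearing price, it is binding.
At P = 37: Qd = 64 - 37 = 27 and Qs = 6·37 - 216 = 6.
Consumer surplus without the control is ½ · (64 - 40) · 24 = 288.
With the ceiling, 6 units are sold at 37 (assume they go to the highest-value buyers). The demand price at Q = 6 is 58, so CS = ½ · [(64 - 37) + (58 - 37)] · 6 = 144.
Change in consumer surplus = 144 - 288 = -144.

-144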